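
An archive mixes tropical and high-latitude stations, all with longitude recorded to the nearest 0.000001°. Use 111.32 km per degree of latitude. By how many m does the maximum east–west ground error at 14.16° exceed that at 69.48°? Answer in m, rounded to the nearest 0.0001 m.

0.0345 m

Rounding to 6 decimal places leaves the longitude within ±5e-07° of the true value.
At 14.16°: 5e-07° × 111320 × cos 14.16° = 5e-07 × 111320 × 0.9696 ≈ 0.053969 m.
Error at 69.48° = 5e-07° × 111320 × cos 69.48° ≈ 0.05566 × 0.3505 = 0.019511 m.
So the lower-latitude error exceeds the higher by 0.053969 − 0.019511 = 0.034458 m.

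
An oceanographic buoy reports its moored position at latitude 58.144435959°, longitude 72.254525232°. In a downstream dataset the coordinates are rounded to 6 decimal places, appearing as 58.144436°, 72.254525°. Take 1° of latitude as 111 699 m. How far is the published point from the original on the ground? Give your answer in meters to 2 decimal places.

The latitude changed by -0.000000041° and the longitude by +0.000000232°.
North–south shift: -0.000000041 × 111699 = -0.00457966 m.
E–W at 58.1444°: 0.000000232° × 111699 × cos 58.1444° = 0.000000232 × 111699 × 0.5278 ≈ 0.013677 m.
Combined displacement = (0.00457966² + 0.013677²)^½ ≈ 0.0144233 m.

0.01 meters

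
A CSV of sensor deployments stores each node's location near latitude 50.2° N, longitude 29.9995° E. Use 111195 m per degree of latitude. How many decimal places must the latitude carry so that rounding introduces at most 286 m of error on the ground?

One degree of latitude covers 111195 m.
Rounding to N decimal places gives at most 0.5 × 10⁻ᴺ degrees of error, i.e. 0.5 × 10⁻ᴺ × 111195 m.
Setting 55597.5 × 10⁻ᴺ ≤ 286 gives 10ᴺ ≥ 194.4, i.e. N ≥ 2.29.
N = 2 would give 556 m (too coarse); N = 3 gives 55.6 m ≤ 286 m.

3 decimal places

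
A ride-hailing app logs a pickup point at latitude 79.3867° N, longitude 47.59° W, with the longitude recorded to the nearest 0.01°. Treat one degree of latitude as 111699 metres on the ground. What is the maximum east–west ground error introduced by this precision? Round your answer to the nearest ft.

337 ft

Rounding to 2 decimal places leaves the longitude within ±0.005° of the true value.
One degree of longitude at 79.3867° is 111699 × cos 79.3867° ≈ 111699 × 0.1842 = 20572.7 m.
East–west error: 0.005° × 20572.7 m/° ≈ 102.863 m.
Converting: 102.863 m × 3.2808 ft/m ≈ 337.48 ft.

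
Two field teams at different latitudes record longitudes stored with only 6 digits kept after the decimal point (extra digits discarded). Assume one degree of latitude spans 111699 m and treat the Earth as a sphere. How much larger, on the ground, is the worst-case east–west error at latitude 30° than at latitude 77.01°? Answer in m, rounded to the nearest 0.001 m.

Truncating at 6 decimal places can drop up to a full unit in the last place, so the longitude may be off by as much as 1e-06°.
Error at 30° = 1e-06° × 111699 × cos 30° ≈ 0.1117 × 0.8660 = 0.096734 m.
Error at 77.01° = 1e-06° × 111699 × cos 77.01° ≈ 0.1117 × 0.2248 = 0.025108 m.
Difference: 0.096734 − 0.025108 = 0.071626 m.

0.072 m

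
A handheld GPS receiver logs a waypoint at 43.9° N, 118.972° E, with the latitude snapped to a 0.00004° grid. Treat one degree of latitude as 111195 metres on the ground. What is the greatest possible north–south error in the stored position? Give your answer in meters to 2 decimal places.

With a 0.00004° grid the true value lies within half a step, ±0.00004°/2 = ±2e-05°, of the stored one.
North–south distance: 2e-05° × 111195 m/° = 2.2239 m.

2.22 meters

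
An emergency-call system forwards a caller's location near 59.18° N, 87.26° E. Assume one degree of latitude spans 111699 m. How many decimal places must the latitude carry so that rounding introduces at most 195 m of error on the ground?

3 decimal places

One degree of latitude covers 111699 m.
Rounding to N decimal places gives at most 0.5 × 10⁻ᴺ degrees of error, i.e. 0.5 × 10⁻ᴺ × 111699 m.
Setting 55849.5 × 10⁻ᴺ ≤ 195 gives 10ᴺ ≥ 286.4, i.e. N ≥ 2.46.
At 2 places the error can reach 558 m, but 3 places keeps it to 55.8 m.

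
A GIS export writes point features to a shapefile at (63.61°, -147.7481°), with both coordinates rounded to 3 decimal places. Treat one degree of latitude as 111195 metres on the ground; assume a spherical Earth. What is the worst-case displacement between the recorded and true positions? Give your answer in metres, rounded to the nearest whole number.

61 metres

Rounding to 3 decimal places leaves each coordinate within ±0.0005° of the true value.
North–south component: 0.0005° × 111195 = 55.5975 m.
E–W at 63.61°: 0.0005° × 111195 × cos 63.61° = 0.0005 × 111195 × 0.4445 ≈ 24.7119 m.
The two errors are perpendicular, so the maximum displacement is √(55.5975² + 24.7119²) ≈ 60.8421 m.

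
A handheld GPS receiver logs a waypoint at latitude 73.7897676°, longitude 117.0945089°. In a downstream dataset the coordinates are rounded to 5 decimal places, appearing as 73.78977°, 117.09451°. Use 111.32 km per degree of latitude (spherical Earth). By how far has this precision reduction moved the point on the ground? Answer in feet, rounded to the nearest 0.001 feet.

Δlat = 73.7897676 − 73.78977 = -0.0000024°; Δlon = 117.0945089 − 117.09451 = -0.0000011°.
N–S: -0.0000024° × 111320 m/° = -0.267168 m.
E–W at 73.7898°: -0.0000011° × 111320 × cos 73.7898° = -0.0000011 × 111320 × 0.2792 ≈ -0.034184 m.
Distance: √(0.267168² + 0.034184²) ≈ 0.269346 m.
Converting: 0.269346 m × 3.2808 ft/m ≈ 0.88368 ft.

0.884 feet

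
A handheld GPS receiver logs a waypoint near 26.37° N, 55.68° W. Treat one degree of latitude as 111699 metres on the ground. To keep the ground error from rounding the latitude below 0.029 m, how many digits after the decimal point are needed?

One degree of latitude covers 111699 m.
With N decimal places the half-ulp bound is 0.5·10⁻ᴺ°, or 0.5·10⁻ᴺ × 111699 m on the ground.
Need 0.5 × 111699 × 10⁻ᴺ ≤ 0.029 → 10⁻ᴺ ≤ 5.193e-07, so N ≥ 6.28.
So 7 decimal places suffice (0.00558 m); 6 would allow up to 0.0558 m.

7 decimal places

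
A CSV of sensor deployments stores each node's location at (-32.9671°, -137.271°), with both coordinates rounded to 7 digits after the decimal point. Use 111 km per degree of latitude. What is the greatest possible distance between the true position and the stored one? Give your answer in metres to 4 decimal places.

0.0072 metres

Rounding to 7 decimal places leaves each coordinate within ±5e-08° of the true value.
N–S: 5e-08° × 111000 m/° = 0.00555 m.
East–west component at 32.9671°: 5e-08° × 111000 × cos 32.9671° ≈ 5e-08 × 93127.1 ≈ 0.00465636 m.
Worst case both components are at the extreme and orthogonal: √(0.00555² + 0.00465636²) ≈ 0.00724459 m.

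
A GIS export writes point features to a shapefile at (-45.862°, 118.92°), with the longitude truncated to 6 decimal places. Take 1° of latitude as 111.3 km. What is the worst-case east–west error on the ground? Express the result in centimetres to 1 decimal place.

Truncating at 6 decimal places can drop up to a full unit in the last place, so the longitude may be off by as much as 1e-06°.
Parallels shrink by cos φ, so at 45.862° a degree of longitude is 111300 × 0.6964 ≈ 77508.1 m.
East–west error: 1e-06° × 77508.1 m/° ≈ 0.0775081 m.
That is 0.0775081 m = 7.7508 cm.

7.8 centimetres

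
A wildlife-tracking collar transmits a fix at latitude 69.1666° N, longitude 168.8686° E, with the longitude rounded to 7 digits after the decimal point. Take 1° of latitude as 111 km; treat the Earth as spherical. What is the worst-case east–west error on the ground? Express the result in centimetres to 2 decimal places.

0.20 centimetres

Rounding to 7 decimal places leaves the longitude within ±5e-08° of the true value.
At latitude 69.1666° a degree of longitude spans 111000 m × cos 69.1666° = 111000 × 0.3557 ≈ 39477.4 m.
Maximum E–W displacement: 5e-08 × 39477.4 = 0.00197387 m.
That is 0.00197387 m = 0.19739 cm.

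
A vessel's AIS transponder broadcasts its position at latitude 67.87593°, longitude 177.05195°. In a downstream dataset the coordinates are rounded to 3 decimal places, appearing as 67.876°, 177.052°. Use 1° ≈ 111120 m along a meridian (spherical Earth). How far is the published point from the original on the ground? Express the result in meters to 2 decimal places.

8.05 meters

The latitude changed by -0.00007° and the longitude by -0.00005°.
N–S: -0.00007° × 111120 m/° = -7.7784 m.
E–W at 67.876°: -0.00005° × 111120 × cos 67.876° = -0.00005 × 111120 × 0.3766 ≈ -2.09246 m.
Hypotenuse of the two orthogonal shifts: √(7.7784² + 2.09246²) = 8.05493 m.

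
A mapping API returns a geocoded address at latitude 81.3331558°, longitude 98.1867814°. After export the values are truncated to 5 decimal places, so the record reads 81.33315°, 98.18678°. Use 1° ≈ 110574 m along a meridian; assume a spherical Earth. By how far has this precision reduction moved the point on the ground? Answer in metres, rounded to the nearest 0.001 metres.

0.642 metres

Δlat = 81.3331558 − 81.33315 = +0.0000058°; Δlon = 98.1867814 − 98.18678 = +0.0000014°.
N–S: 0.0000058° × 110574 m/° = 0.641329 m.
East–west at this latitude: 0.0000014° × 110574 × cos 81.3332° ≈ 0.0000014 × 16662.3 = 0.0233272 m.
Hypotenuse of the two orthogonal shifts: √(0.641329² + 0.0233272²) = 0.641753 m.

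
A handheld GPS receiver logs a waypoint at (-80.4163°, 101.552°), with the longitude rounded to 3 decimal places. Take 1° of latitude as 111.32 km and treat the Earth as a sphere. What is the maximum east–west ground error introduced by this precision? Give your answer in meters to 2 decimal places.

9.27 meters

Rounding to 3 decimal places leaves the longitude within ±0.0005° of the true value.
Parallels shrink by cos φ, so at 80.4163° a degree of longitude is 111320 × 0.1665 ≈ 18533.5 m.
East–west error: 0.0005° × 18533.5 m/° ≈ 9.26674 m.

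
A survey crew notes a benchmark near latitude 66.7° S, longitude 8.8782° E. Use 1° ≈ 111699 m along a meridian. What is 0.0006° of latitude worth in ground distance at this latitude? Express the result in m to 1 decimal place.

67.0 m

0.0006° × 111699 m/° = 67.0194 m.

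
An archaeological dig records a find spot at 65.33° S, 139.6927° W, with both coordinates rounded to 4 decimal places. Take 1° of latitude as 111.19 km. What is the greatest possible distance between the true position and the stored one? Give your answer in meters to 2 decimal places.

6.02 meters

Rounding to 4 decimal places leaves each coordinate within ±5e-05° of the true value.
N–S: 5e-05° × 111190 m/° = 5.5595 m.
East–west component at 65.33°: 5e-05° × 111190 × cos 65.33° ≈ 5e-05 × 46409.7 ≈ 2.32049 m.
The two errors are perpendicular, so the maximum displacement is √(5.5595² + 2.32049²) ≈ 6.02434 m.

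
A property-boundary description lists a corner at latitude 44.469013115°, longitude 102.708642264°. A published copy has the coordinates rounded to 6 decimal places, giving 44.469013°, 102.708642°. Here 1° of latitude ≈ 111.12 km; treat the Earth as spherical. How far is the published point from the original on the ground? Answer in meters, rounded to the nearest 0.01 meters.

0.02 meters

Δlat = 44.469013115 − 44.469013 = +0.000000115°; Δlon = 102.708642264 − 102.708642 = +0.000000264°.
N–S: 0.000000115° × 111120 m/° = 0.0127788 m.
E–W at 44.469°: 0.000000264° × 111120 × cos 44.469° = 0.000000264 × 111120 × 0.7136 ≈ 0.0209348 m.
Hypotenuse of the two orthogonal shifts: √(0.0127788² + 0.0209348²) = 0.0245268 m.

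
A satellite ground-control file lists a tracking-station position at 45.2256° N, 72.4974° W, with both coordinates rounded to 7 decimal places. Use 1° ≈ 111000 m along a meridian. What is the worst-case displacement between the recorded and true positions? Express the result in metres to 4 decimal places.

Rounding to 7 decimal places leaves each coordinate within ±5e-08° of the true value.
N–S: 5e-08° × 111000 m/° = 0.00555 m.
Longitude error → 5e-08 × 111000 × cos 45.2256° = 5e-08 × 111000 × 0.7043 ≈ 0.00390896 m.
Worst case both components are at the extreme and orthogonal: √(0.00555² + 0.00390896²) ≈ 0.00678841 m.

0.0068 metres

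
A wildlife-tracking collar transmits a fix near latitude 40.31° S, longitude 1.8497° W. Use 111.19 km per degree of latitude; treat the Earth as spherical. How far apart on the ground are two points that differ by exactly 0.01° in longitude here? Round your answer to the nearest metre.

0.01° of longitude at 40.31° is 0.01 × 111190 × cos 40.31° ≈ 0.01 × 84788.5 = 847.885 m.

848 metres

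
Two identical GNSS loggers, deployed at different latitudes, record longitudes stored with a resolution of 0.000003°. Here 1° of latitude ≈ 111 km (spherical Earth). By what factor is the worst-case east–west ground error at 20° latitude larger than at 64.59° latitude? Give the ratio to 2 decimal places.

2.19

With a 0.000003° grid the true value lies within half a step, ±0.000003°/2 = ±1.5e-06°, of the stored one.
Error at 20° = 1.5e-06° × 111000 × cos 20° ≈ 0.1665 × 0.9397 = 0.15646 m.
At 64.59°: 1.5e-06° × 111000 × cos 64.59° = 1.5e-06 × 111000 × 0.4291 ≈ 0.071444 m.
Ratio: 0.15646 / 0.071444 = cos 20° / cos 64.59° ≈ 2.1900.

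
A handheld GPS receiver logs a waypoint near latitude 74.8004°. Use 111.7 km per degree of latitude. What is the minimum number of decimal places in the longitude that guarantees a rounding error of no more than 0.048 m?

6 decimal places

At 74.8004° one degree of longitude covers 111700 × cos 74.8004° ≈ 111700 × 0.2622 ≈ 29285.8 m.
Rounding to N decimal places gives at most 0.5 × 10⁻ᴺ degrees of error, i.e. 0.5 × 10⁻ᴺ × 29285.8 m.
Setting 14642.9 × 10⁻ᴺ ≤ 0.048 gives 10ᴺ ≥ 3.051e+05, i.e. N ≥ 5.48.
At 5 places the error can reach 0.146 m, but 6 places keeps it to 0.0146 m.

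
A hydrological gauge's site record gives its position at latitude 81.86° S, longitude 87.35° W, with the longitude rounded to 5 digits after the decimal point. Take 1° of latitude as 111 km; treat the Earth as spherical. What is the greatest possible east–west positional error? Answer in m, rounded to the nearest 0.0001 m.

0.0786 m

Rounding to 5 decimal places leaves the longitude within ±5e-06° of the true value.
Parallels shrink by cos φ, so at 81.86° a degree of longitude is 111000 × 0.1416 ≈ 15716.8 m.
So at most 5e-06° × 15716.8 ≈ 0.0785838 m east–west.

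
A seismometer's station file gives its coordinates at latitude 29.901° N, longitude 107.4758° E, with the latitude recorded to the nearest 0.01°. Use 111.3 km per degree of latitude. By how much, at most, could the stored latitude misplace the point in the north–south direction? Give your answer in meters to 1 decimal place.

Rounding to 2 decimal places leaves the latitude within ±0.005° of the true value.
Along the meridian that is 0.005° × 111300 m/° = 556.5 m.

556.5 meters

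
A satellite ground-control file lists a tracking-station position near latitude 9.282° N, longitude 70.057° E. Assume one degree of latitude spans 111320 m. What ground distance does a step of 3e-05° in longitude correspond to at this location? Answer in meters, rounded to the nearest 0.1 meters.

3.3 meters

3e-05° of longitude at 9.282° is 3e-05 × 111320 × cos 9.282° ≈ 3e-05 × 109862 = 3.29587 m.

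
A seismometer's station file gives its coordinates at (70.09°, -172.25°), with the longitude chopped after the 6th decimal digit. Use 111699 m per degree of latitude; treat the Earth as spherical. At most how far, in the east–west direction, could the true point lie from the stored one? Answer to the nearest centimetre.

4 centimetres

Truncating at 6 decimal places can drop up to a full unit in the last place, so the longitude may be off by as much as 1e-06°.
Parallels shrink by cos φ, so at 70.09° a degree of longitude is 111699 × 0.3405 ≈ 38038.4 m.
East–west error: 1e-06° × 38038.4 m/° ≈ 0.0380384 m.
That is 0.0380384 m = 3.8038 cm.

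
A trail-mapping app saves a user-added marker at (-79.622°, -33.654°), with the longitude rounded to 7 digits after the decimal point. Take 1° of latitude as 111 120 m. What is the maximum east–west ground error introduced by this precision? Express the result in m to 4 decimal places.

Rounding to 7 decimal places leaves the longitude within ±5e-08° of the true value.
At latitude 79.622° a degree of longitude spans 111120 m × cos 79.622° = 111120 × 0.1801 ≈ 20017.3 m.
Maximum E–W displacement: 5e-08 × 20017.3 = 0.00100087 m.

0.0010 m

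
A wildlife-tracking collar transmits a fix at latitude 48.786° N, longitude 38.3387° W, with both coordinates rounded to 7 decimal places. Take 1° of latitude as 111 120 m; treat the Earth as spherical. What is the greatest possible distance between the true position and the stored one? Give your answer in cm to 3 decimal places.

Rounding to 7 decimal places leaves each coordinate within ±5e-08° of the true value.
North–south component: 5e-08° × 111120 = 0.005556 m.
E–W at 48.786°: 5e-08° × 111120 × cos 48.786° = 5e-08 × 111120 × 0.6589 ≈ 0.0036607 m.
Combining orthogonally: (0.005556² + 0.0036607²)^½ ≈ 0.00665356 m.
That is 0.00665356 m = 0.66536 cm.

0.665 cm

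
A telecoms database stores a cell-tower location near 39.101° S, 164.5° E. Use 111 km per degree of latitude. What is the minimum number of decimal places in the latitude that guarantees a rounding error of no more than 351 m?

3 decimal places

One degree of latitude covers 111000 m.
With N decimal places the half-ulp bound is 0.5·10⁻ᴺ°, or 0.5·10⁻ᴺ × 111000 m on the ground.
Need 0.5 × 111000 × 10⁻ᴺ ≤ 351 → 10⁻ᴺ ≤ 6.324e-03, so N ≥ 2.20.
N = 2 would give 555 m (too coarse); N = 3 gives 55.5 m ≤ 351 m.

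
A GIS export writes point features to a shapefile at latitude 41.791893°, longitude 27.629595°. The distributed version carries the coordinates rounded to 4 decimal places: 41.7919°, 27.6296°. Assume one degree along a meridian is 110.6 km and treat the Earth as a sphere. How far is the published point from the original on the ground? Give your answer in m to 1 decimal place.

Δlat = 41.791893 − 41.7919 = -0.000007°; Δlon = 27.629595 − 27.6296 = -0.000005°.
North–south shift: -0.000007 × 110600 = -0.7742 m.
E–W at 41.7919°: -0.000005° × 110600 × cos 41.7919° = -0.000005 × 110600 × 0.7456 ≈ -0.4123 m.
Distance: √(0.7742² + 0.4123²) ≈ 0.877141 m.

0.9 m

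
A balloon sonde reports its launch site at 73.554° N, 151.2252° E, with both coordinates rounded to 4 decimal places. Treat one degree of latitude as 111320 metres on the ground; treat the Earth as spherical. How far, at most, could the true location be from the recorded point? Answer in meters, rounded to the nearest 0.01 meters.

5.78 meters

Rounding to 4 decimal places leaves each coordinate within ±5e-05° of the true value.
North–south component: 5e-05° × 111320 = 5.566 m.
Longitude error → 5e-05 × 111320 × cos 73.554° = 5e-05 × 111320 × 0.2831 ≈ 1.5758 m.
Worst case both components are at the extreme and orthogonal: √(5.566² + 1.5758²) ≈ 5.78476 m.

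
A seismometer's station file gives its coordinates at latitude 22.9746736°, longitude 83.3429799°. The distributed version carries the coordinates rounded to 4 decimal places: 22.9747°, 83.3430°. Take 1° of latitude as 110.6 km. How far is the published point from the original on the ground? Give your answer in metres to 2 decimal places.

3.57 metres

Δlat = 22.9746736 − 22.9747 = -0.0000264°; Δlon = 83.3429799 − 83.3430 = -0.0000201°.
North–south shift: -0.0000264 × 110600 = -2.91984 m.
E–W at 22.9747°: -0.0000201° × 110600 × cos 22.9747° = -0.0000201 × 110600 × 0.9207 ≈ -2.04672 m.
Distance: √(2.91984² + 2.04672²) ≈ 3.56574 m.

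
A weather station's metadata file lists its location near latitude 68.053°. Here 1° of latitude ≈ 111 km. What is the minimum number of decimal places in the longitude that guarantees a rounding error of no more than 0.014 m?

At 68.053° one degree of longitude covers 111000 × cos 68.053° ≈ 111000 × 0.3737 ≈ 41486.1 m.
Rounding to N decimal places gives at most 0.5 × 10⁻ᴺ degrees of error, i.e. 0.5 × 10⁻ᴺ × 41486.1 m.
Setting 20743.1 × 10⁻ᴺ ≤ 0.014 gives 10ᴺ ≥ 1.482e+06, i.e. N ≥ 6.17.
N = 6 would give 0.0207 m (too coarse); N = 7 gives 0.00207 m ≤ 0.014 m.

7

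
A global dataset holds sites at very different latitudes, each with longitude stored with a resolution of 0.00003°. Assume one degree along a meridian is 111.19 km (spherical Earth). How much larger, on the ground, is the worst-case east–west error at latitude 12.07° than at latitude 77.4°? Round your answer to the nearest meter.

1 meters

With a 0.00003° grid the true value lies within half a step, ±0.00003°/2 = ±1.5e-05°, of the stored one.
Error at 12.07° = 1.5e-05° × 111190 × cos 12.07° ≈ 1.6679 × 0.9779 = 1.631 m.
Error at 77.4° = 1.5e-05° × 111190 × cos 77.4° ≈ 1.6679 × 0.2181 = 0.36383 m.
Difference: 1.631 − 0.36383 = 1.2671 m.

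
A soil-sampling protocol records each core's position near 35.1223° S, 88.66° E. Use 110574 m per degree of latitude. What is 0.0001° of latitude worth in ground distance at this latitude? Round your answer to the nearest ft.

36 ft

Along a meridian 0.0001° is 0.0001 × 110574 = 11.0574 m.
In feet: 11.0574 m ÷ 0.3048 ≈ 36.278 ft.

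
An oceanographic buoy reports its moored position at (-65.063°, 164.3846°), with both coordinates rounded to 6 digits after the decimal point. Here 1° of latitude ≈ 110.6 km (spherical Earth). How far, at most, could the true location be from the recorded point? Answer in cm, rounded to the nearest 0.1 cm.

6.0 cm

Rounding to 6 decimal places leaves each coordinate within ±5e-07° of the true value.
N–S: 5e-07° × 110600 m/° = 0.0553 m.
East–west component at 65.063°: 5e-07° × 110600 × cos 65.063° ≈ 5e-07 × 46631.3 ≈ 0.0233157 m.
Worst case both components are at the extreme and orthogonal: √(0.0553² + 0.0233157²) ≈ 0.0600143 m.
That is 0.0600143 m = 6.0014 cm.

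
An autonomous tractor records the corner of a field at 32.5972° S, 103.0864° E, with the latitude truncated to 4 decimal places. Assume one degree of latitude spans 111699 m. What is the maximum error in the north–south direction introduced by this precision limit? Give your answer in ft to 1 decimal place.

36.6 ft

Truncating at 4 decimal places can drop up to a full unit in the last place, so the latitude may be off by as much as 0.0001°.
So the N–S error is at most 0.0001 × 111699 = 11.1699 m.
In feet: 11.1699 m ÷ 0.3048 ≈ 36.647 ft.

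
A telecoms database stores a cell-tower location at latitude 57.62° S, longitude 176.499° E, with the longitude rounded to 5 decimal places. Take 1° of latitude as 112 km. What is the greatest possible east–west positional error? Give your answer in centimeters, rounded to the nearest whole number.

Rounding to 5 decimal places leaves the longitude within ±5e-06° of the true value.
At latitude 57.62° a degree of longitude spans 112000 m × cos 57.62° = 112000 × 0.5355 ≈ 59979.6 m.
East–west error: 5e-06° × 59979.6 m/° ≈ 0.299898 m.
That is 0.299898 m = 29.99 cm.

30 centimeters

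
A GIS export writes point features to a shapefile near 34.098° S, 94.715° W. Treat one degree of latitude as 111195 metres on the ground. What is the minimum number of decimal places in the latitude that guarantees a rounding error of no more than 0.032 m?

7

One degree of latitude covers 111195 m.
Rounding to N decimal places gives at most 0.5 × 10⁻ᴺ degrees of error, i.e. 0.5 × 10⁻ᴺ × 111195 m.
Need 0.5 × 111195 × 10⁻ᴺ ≤ 0.032 → 10⁻ᴺ ≤ 5.756e-07, so N ≥ 6.24.
N = 6 would give 0.0556 m (too coarse); N = 7 gives 0.00556 m ≤ 0.032 m.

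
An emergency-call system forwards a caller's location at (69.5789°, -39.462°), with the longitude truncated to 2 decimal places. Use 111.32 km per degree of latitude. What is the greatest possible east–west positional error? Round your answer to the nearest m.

388 m

Truncating at 2 decimal places can drop up to a full unit in the last place, so the longitude may be off by as much as 0.01°.
Parallels shrink by cos φ, so at 69.5789° a degree of longitude is 111320 × 0.3489 ≈ 38841.5 m.
East–west error: 0.01° × 38841.5 m/° ≈ 388.415 m.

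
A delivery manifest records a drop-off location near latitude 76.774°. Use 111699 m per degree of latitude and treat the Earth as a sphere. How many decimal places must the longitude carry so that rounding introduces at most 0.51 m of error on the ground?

5 decimal places

At 76.774° one degree of longitude covers 111699 × cos 76.774° ≈ 111699 × 0.2288 ≈ 25555.9 m.
Rounding to N decimal places gives at most 0.5 × 10⁻ᴺ degrees of error, i.e. 0.5 × 10⁻ᴺ × 25555.9 m.
Need 0.5 × 25555.9 × 10⁻ᴺ ≤ 0.51 → 10⁻ᴺ ≤ 3.991e-05, so N ≥ 4.40.
At 4 places the error can reach 1.28 m, but 5 places keeps it to 0.128 m.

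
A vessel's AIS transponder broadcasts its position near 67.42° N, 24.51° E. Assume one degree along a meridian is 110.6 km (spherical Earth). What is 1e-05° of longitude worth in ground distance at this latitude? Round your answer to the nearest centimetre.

One degree of longitude here spans 110600 × cos 67.42° = 110600 × 0.3840 ≈ 42467.4 m; 1e-05° of that is 0.424674 m.
That is 0.424674 m = 42.467 cm.

42 centimetres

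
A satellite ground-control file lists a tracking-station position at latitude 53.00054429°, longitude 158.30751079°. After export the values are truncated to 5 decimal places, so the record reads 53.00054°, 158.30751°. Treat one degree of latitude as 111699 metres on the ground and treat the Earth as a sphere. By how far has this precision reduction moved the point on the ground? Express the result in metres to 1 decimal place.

Δlat = 53.00054429 − 53.00054 = +0.00000429°; Δlon = 158.30751079 − 158.30751 = +0.00000079°.
North–south shift: 0.00000429 × 111699 = 0.479189 m.
E–W at 53.0005°: 0.00000079° × 111699 × cos 53.0005° = 0.00000079 × 111699 × 0.6018 ≈ 0.0531048 m.
Combined displacement = (0.479189² + 0.0531048²)^½ ≈ 0.482122 m.

0.5 metres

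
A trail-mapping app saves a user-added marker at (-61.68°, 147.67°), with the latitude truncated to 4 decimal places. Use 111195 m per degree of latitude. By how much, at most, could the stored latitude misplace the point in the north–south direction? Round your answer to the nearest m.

11 m

Truncating at 4 decimal places can drop up to a full unit in the last place, so the latitude may be off by as much as 0.0001°.
Along the meridian that is 0.0001° × 111195 m/° = 11.1195 m.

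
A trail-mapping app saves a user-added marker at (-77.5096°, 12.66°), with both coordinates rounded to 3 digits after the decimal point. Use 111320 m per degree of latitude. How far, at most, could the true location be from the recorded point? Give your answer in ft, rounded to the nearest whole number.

187 ft

Rounding to 3 decimal places leaves each coordinate within ±0.0005° of the true value.
Latitude error → 0.0005 × 111320 = 55.66 m along the meridian.
Longitude error → 0.0005 × 111320 × cos 77.5096° = 0.0005 × 111320 × 0.2163 ≈ 12.0379 m.
Worst case both components are at the extreme and orthogonal: √(55.66² + 12.0379²) ≈ 56.9469 m.
Converting: 56.9469 m × 3.2808 ft/m ≈ 186.83 ft.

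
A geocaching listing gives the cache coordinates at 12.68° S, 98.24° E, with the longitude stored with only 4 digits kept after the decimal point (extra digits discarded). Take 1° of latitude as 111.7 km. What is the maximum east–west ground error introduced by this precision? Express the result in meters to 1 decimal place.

10.9 meters

Truncating at 4 decimal places can drop up to a full unit in the last place, so the longitude may be off by as much as 0.0001°.
Parallels shrink by cos φ, so at 12.68° a degree of longitude is 111700 × 0.9756 ≈ 108976 m.
Maximum E–W displacement: 0.0001 × 108976 = 10.8976 m.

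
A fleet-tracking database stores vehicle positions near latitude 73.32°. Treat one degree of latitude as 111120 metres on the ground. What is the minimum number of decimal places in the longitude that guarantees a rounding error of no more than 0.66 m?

5 decimal places

At 73.32° one degree of longitude covers 111120 × cos 73.32° ≈ 111120 × 0.2870 ≈ 31894.3 m.
With N decimal places the half-ulp bound is 0.5·10⁻ᴺ°, or 0.5·10⁻ᴺ × 31894.3 m on the ground.
Need 0.5 × 31894.3 × 10⁻ᴺ ≤ 0.66 → 10⁻ᴺ ≤ 4.139e-05, so N ≥ 4.38.
At 4 places the error can reach 1.59 m, but 5 places keeps it to 0.159 m.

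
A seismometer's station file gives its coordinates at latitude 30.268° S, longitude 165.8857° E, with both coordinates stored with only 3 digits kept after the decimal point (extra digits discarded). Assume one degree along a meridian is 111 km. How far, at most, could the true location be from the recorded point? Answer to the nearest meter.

Truncating at 3 decimal places can drop up to a full unit in the last place, so each coordinate may be off by as much as 0.001°.
N–S: 0.001° × 111000 m/° = 111 m.
E–W at 30.268°: 0.001° × 111000 × cos 30.268° = 0.001 × 111000 × 0.8637 ≈ 95.8682 m.
Combining orthogonally: (111² + 95.8682²)^½ ≈ 146.669 m.

147 meters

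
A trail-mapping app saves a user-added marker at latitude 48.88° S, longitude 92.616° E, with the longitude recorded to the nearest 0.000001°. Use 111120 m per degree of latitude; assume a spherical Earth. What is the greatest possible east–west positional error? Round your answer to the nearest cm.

Rounding to 6 decimal places leaves the longitude within ±5e-07° of the true value.
Parallels shrink by cos φ, so at 48.88° a degree of longitude is 111120 × 0.6576 ≈ 73076.8 m.
East–west error: 5e-07° × 73076.8 m/° ≈ 0.0365384 m.
That is 0.0365384 m = 3.6538 cm.

4 cm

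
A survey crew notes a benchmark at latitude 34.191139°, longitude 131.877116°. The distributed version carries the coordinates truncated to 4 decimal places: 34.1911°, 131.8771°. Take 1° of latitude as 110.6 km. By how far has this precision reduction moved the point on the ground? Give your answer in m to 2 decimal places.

4.55 m

The latitude changed by +0.000039° and the longitude by +0.000016°.
North–south shift: 0.000039 × 110600 = 4.3134 m.
E–W at 34.1911°: 0.000016° × 110600 × cos 34.1911° = 0.000016 × 110600 × 0.8272 ≈ 1.46376 m.
Combined displacement = (4.3134² + 1.46376²)^½ ≈ 4.555 m.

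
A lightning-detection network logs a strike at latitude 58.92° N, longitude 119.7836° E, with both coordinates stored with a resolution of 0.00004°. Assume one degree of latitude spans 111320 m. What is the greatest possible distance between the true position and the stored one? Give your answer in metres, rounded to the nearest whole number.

3 metres

With a 0.00004° grid the true value lies within half a step, ±0.00004°/2 = ±2e-05°, of the stored one.
Latitude error → 2e-05 × 111320 = 2.2264 m along the meridian.
Longitude error → 2e-05 × 111320 × cos 58.92° = 2e-05 × 111320 × 0.5162 ≈ 1.14934 m.
The two errors are perpendicular, so the maximum displacement is √(2.2264² + 1.14934²) ≈ 2.50556 m.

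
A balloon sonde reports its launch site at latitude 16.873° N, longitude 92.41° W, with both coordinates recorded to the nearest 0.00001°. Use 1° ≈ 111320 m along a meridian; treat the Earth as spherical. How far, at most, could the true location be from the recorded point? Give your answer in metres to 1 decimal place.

Rounding to 5 decimal places leaves each coordinate within ±5e-06° of the true value.
North–south component: 5e-06° × 111320 = 0.5566 m.
Longitude error → 5e-06 × 111320 × cos 16.873° = 5e-06 × 111320 × 0.9570 ≈ 0.532639 m.
Worst case both components are at the extreme and orthogonal: √(0.5566² + 0.532639²) ≈ 0.770394 m.

0.8 metres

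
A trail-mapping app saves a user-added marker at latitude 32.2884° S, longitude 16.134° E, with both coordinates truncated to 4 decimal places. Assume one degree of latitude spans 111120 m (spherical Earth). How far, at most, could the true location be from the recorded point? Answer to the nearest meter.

15 meters

Truncating at 4 decimal places can drop up to a full unit in the last place, so each coordinate may be off by as much as 0.0001°.
Latitude error → 0.0001 × 111120 = 11.112 m along the meridian.
East–west component at 32.2884°: 0.0001° × 111120 × cos 32.2884° ≈ 0.0001 × 93937.5 ≈ 9.39375 m.
Combining orthogonally: (11.112² + 9.39375²)^½ ≈ 14.5506 m.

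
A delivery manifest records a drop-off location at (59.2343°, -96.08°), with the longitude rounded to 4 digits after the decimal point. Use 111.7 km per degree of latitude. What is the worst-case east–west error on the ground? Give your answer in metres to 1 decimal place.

2.9 metres

Rounding to 4 decimal places leaves the longitude within ±5e-05° of the true value.
At latitude 59.2343° a degree of longitude spans 111700 m × cos 59.2343° = 111700 × 0.5115 ≈ 57137.7 m.
East–west error: 5e-05° × 57137.7 m/° ≈ 2.85689 m.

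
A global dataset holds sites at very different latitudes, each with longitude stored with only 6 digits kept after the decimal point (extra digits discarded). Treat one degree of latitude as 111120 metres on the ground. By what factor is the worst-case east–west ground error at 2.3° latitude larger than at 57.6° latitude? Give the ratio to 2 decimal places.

Truncating at 6 decimal places can drop up to a full unit in the last place, so the longitude may be off by as much as 1e-06°.
At 2.3°: 1e-06° × 111120 × cos 2.3° = 1e-06 × 111120 × 0.9992 ≈ 0.11103 m.
At 57.6°: 1e-06° × 111120 × cos 57.6° = 1e-06 × 111120 × 0.5358 ≈ 0.059541 m.
Ratio: 0.11103 / 0.059541 = cos 2.3° / cos 57.6° ≈ 1.8648.

1.86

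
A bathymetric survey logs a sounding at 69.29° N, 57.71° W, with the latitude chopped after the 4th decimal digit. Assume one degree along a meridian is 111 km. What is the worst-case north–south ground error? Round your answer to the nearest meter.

Truncating at 4 decimal places can drop up to a full unit in the last place, so the latitude may be off by as much as 0.0001°.
So the N–S error is at most 0.0001 × 111000 = 11.1 m.

11 meters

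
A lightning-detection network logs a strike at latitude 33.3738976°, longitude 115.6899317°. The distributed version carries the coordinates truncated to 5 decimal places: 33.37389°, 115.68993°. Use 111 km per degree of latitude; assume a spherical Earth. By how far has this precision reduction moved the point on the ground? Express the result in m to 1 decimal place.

0.9 m

Δlat = 33.3738976 − 33.37389 = +0.0000076°; Δlon = 115.6899317 − 115.68993 = +0.0000017°.
N–S: 0.0000076° × 111000 m/° = 0.8436 m.
East–west at this latitude: 0.0000017° × 111000 × cos 33.3739° ≈ 0.0000017 × 92695.9 = 0.157583 m.
Distance: √(0.8436² + 0.157583²) ≈ 0.858192 m.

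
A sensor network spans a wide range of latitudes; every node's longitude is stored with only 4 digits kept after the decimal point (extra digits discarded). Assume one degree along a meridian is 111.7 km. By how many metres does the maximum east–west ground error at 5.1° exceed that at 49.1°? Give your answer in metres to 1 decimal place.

3.8 metres

Truncating at 4 decimal places can drop up to a full unit in the last place, so the longitude may be off by as much as 0.0001°.
At 5.1°: 0.0001° × 111700 × cos 5.1° = 0.0001 × 111700 × 0.9960 ≈ 11.126 m.
Error at 49.1° = 0.0001° × 111700 × cos 49.1° ≈ 11.17 × 0.6547 = 7.3135 m.
So the lower-latitude error exceeds the higher by 11.126 − 7.3135 = 3.8123 m.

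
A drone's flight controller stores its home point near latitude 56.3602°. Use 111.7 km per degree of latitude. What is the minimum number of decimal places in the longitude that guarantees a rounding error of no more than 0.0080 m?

7 decimal places

At 56.3602° one degree of longitude covers 111700 × cos 56.3602° ≈ 111700 × 0.5540 ≈ 61878.4 m.
With N decimal places the half-ulp bound is 0.5·10⁻ᴺ°, or 0.5·10⁻ᴺ × 61878.4 m on the ground.
Need 0.5 × 61878.4 × 10⁻ᴺ ≤ 0.0080 → 10⁻ᴺ ≤ 2.586e-07, so N ≥ 6.59.
At 6 places the error can reach 0.0309 m, but 7 places keeps it to 0.00309 m.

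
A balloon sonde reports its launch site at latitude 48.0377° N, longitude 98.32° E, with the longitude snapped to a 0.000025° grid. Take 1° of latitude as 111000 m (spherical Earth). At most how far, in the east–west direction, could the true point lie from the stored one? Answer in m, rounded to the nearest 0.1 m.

With a 0.000025° grid the true value lies within half a step, ±0.000025°/2 = ±1.25e-05°, of the stored one.
Parallels shrink by cos φ, so at 48.0377° a degree of longitude is 111000 × 0.6686 ≈ 74219.2 m.
East–west error: 1.25e-05° × 74219.2 m/° ≈ 0.92774 m.

0.9 m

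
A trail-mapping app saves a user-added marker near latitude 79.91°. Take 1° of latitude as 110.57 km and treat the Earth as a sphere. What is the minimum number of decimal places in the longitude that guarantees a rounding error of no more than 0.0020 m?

7

At 79.91° one degree of longitude covers 110570 × cos 79.91° ≈ 110570 × 0.1752 ≈ 19371.3 m.
N decimal places → at most half a unit in the last place, 0.5 × 10⁻ᴺ° = 19371.3/2 × 10⁻ᴺ m.
Setting 9685.65 × 10⁻ᴺ ≤ 0.0020 gives 10ᴺ ≥ 4.843e+06, i.e. N ≥ 6.69.
N = 6 would give 0.00969 m (too coarse); N = 7 gives 0.000969 m ≤ 0.0020 m.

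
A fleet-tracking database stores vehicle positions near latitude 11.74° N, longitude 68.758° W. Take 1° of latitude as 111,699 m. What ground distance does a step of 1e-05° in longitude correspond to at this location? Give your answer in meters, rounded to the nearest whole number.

1 meters

One degree of longitude here spans 111699 × cos 11.74° = 111699 × 0.9791 ≈ 109362 m; 1e-05° of that is 1.09362 m.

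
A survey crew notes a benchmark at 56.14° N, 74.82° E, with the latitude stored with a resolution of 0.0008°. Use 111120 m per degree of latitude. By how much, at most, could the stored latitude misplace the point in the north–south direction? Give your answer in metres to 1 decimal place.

With a 0.0008° grid the true value lies within half a step, ±0.0008°/2 = ±0.0004°, of the stored one.
Along the meridian that is 0.0004° × 111120 m/° = 44.448 m.

44.4 metres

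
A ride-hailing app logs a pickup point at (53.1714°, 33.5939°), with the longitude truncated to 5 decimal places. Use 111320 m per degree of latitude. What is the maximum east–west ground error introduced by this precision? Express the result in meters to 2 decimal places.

Truncating at 5 decimal places can drop up to a full unit in the last place, so the longitude may be off by as much as 1e-05°.
One degree of longitude at 53.1714° is 111320 × cos 53.1714° ≈ 111320 × 0.5994 = 66727.8 m.
So at most 1e-05° × 66727.8 ≈ 0.667278 m east–west.

0.67 meters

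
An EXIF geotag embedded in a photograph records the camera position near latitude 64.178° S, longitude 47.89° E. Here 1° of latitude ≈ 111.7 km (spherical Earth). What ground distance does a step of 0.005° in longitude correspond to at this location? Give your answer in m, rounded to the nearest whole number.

One degree of longitude here spans 111700 × cos 64.178° = 111700 × 0.4356 ≈ 48653.9 m; 0.005° of that is 243.27 m.

243 m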